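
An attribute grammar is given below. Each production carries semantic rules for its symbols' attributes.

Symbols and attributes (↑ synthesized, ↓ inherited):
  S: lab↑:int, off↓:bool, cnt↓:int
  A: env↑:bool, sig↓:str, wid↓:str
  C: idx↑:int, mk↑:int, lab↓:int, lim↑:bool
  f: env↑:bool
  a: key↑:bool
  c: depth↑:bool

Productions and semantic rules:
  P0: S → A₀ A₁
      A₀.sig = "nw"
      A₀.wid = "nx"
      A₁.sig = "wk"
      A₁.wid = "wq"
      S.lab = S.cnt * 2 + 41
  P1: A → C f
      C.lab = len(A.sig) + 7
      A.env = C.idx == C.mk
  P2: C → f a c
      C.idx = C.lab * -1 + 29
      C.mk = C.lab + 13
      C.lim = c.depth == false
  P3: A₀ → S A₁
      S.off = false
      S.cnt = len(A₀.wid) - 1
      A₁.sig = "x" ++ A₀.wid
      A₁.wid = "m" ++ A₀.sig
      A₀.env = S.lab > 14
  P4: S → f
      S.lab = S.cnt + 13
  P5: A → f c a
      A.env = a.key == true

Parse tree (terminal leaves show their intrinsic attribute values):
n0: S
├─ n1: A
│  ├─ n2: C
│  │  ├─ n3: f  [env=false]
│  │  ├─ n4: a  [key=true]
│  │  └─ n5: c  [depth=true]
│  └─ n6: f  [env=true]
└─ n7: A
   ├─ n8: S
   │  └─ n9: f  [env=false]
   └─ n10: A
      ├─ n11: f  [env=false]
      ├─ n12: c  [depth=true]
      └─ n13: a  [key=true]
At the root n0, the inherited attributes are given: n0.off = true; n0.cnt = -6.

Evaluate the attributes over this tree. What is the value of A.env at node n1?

false

1. n0.off = true  [given at root]
2. n0.cnt = -6  [given at root]
3. n1.sig = "nw"  ["nw"]
4. n1.wid = "nx"  ["nx"]
5. n2.lab = 9  [len(A.sig) + 7]
6. n3.env = false  [terminal]
7. n4.key = true  [terminal]
8. n5.depth = true  [terminal]
9. n2.idx = 20  [C.lab * -1 + 29]
10. n2.mk = 22  [C.lab + 13]
11. n2.lim = false  [c.depth == false]
12. n6.env = true  [terminal]
13. n1.env = false  [C.idx == C.mk]
14. n7.sig = "wk"  ["wk"]
15. n7.wid = "wq"  ["wq"]
16. n8.off = false  [false]
17. n8.cnt = 1  [len(A₀.wid) - 1]
18. n9.env = false  [terminal]
19. n8.lab = 14  [S.cnt + 13]
20. n10.sig = "xwq"  ["x" ++ A₀.wid]
21. n10.wid = "mwk"  ["m" ++ A₀.sig]
22. n11.env = false  [terminal]
23. n12.depth = true  [terminal]
24. n13.key = true  [terminal]
25. n10.env = true  [a.key == true]
26. n7.env = false  [S.lab > 14]
27. n0.lab = 29  [S.cnt * 2 + 41]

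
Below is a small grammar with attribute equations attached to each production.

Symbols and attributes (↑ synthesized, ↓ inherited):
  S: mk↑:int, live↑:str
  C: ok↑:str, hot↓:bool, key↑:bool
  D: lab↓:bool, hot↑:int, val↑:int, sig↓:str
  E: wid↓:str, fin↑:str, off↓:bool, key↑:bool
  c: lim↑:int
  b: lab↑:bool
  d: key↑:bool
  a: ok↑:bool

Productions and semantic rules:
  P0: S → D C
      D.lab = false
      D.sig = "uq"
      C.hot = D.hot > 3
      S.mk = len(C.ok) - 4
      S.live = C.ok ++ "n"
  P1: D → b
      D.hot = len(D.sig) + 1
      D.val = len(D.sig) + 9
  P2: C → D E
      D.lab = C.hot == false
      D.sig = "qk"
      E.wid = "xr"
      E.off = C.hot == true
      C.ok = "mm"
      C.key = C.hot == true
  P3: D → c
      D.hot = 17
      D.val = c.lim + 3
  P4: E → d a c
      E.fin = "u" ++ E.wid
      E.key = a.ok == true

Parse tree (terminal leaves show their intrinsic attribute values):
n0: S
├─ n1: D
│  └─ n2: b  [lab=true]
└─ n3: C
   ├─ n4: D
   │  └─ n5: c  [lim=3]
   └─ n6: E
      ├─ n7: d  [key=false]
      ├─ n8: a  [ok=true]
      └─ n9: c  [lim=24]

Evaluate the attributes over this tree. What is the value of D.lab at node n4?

true

1. n1.lab = false  [false]
2. n1.sig = "uq"  ["uq"]
3. n2.lab = true  [terminal]
4. n1.hot = 3  [len(D.sig) + 1]
5. n1.val = 11  [len(D.sig) + 9]
6. n3.hot = false  [D.hot > 3]
7. n4.lab = true  [C.hot == false]
8. n4.sig = "qk"  ["qk"]
9. n5.lim = 3  [terminal]
10. n4.hot = 17  [17]
11. n4.val = 6  [c.lim + 3]
12. n6.wid = "xr"  ["xr"]
13. n6.off = false  [C.hot == true]
14. n7.key = false  [terminal]
15. n8.ok = true  [terminal]
16. n9.lim = 24  [terminal]
17. n6.fin = "uxr"  ["u" ++ E.wid]
18. n6.key = true  [a.ok == true]
19. n3.ok = "mm"  ["mm"]
20. n3.key = false  [C.hot == true]
21. n0.mk = -2  [len(C.ok) - 4]
22. n0.live = "mmn"  [C.ok ++ "n"]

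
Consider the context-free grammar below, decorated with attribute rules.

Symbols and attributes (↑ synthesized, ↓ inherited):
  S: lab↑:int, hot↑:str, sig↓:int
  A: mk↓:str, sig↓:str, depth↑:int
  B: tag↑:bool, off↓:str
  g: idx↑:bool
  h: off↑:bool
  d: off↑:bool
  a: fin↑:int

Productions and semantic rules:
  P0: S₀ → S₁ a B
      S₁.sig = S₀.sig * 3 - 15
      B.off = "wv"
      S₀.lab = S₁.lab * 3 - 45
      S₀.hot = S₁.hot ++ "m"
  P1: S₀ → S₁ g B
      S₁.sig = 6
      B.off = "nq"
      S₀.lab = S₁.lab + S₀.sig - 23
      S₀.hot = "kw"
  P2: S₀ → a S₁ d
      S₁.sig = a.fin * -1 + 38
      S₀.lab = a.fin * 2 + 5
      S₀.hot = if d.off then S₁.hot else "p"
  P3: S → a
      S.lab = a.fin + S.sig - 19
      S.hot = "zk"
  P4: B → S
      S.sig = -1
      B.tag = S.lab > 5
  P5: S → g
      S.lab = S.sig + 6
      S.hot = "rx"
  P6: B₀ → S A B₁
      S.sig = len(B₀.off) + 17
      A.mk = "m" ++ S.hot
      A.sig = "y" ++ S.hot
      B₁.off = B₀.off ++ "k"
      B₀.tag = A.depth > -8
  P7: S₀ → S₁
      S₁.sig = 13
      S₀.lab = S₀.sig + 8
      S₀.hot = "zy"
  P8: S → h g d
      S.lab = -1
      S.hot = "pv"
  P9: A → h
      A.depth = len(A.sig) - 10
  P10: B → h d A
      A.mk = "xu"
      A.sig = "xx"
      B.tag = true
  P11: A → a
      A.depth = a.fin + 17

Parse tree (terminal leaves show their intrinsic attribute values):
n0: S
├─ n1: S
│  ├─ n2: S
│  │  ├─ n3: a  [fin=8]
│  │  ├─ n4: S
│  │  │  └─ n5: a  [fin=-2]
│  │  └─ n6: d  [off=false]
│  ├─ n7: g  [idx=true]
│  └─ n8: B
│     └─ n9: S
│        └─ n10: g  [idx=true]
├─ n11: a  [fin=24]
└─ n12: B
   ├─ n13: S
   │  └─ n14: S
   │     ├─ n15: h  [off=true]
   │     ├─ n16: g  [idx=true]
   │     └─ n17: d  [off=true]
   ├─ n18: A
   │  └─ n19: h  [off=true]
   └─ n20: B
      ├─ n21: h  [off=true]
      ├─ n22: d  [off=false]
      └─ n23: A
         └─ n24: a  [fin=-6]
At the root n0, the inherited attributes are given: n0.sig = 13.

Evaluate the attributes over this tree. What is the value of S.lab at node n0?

21

1. n0.sig = 13  [given at root]
2. n1.sig = 24  [S₀.sig * 3 - 15]
3. n2.sig = 6  [6]
4. n3.fin = 8  [terminal]
5. n4.sig = 30  [a.fin * -1 + 38]
6. n5.fin = -2  [terminal]
7. n4.lab = 9  [a.fin + S.sig - 19]
8. n4.hot = "zk"  ["zk"]
9. n6.off = false  [terminal]
10. n2.lab = 21  [a.fin * 2 + 5]
11. n2.hot = "p"  [if d.off then S₁.hot else "p"]
12. n7.idx = true  [terminal]
13. n8.off = "nq"  ["nq"]
14. n9.sig = -1  [-1]
15. n10.idx = true  [terminal]
16. n9.lab = 5  [S.sig + 6]
17. n9.hot = "rx"  ["rx"]
18. n8.tag = false  [S.lab > 5]
19. n1.lab = 22  [S₁.lab + S₀.sig - 23]
20. n1.hot = "kw"  ["kw"]
21. n11.fin = 24  [terminal]
22. n12.off = "wv"  ["wv"]
23. n13.sig = 19  [len(B₀.off) + 17]
24. n14.sig = 13  [13]
25. n15.off = true  [terminal]
26. n16.idx = true  [terminal]
27. n17.off = true  [terminal]
28. n14.lab = -1  [-1]
29. n14.hot = "pv"  ["pv"]
30. n13.lab = 27  [S₀.sig + 8]
31. n13.hot = "zy"  ["zy"]
32. n18.mk = "mzy"  ["m" ++ S.hot]
33. n18.sig = "yzy"  ["y" ++ S.hot]
34. n19.off = true  [terminal]
35. n18.depth = -7  [len(A.sig) - 10]
36. n20.off = "wvk"  [B₀.off ++ "k"]
37. n21.off = true  [terminal]
38. n22.off = false  [terminal]
39. n23.mk = "xu"  ["xu"]
40. n23.sig = "xx"  ["xx"]
41. n24.fin = -6  [terminal]
42. n23.depth = 11  [a.fin + 17]
43. n20.tag = true  [true]
44. n12.tag = true  [A.depth > -8]
45. n0.lab = 21  [S₁.lab * 3 - 45]
46. n0.hot = "kwm"  [S₁.hot ++ "m"]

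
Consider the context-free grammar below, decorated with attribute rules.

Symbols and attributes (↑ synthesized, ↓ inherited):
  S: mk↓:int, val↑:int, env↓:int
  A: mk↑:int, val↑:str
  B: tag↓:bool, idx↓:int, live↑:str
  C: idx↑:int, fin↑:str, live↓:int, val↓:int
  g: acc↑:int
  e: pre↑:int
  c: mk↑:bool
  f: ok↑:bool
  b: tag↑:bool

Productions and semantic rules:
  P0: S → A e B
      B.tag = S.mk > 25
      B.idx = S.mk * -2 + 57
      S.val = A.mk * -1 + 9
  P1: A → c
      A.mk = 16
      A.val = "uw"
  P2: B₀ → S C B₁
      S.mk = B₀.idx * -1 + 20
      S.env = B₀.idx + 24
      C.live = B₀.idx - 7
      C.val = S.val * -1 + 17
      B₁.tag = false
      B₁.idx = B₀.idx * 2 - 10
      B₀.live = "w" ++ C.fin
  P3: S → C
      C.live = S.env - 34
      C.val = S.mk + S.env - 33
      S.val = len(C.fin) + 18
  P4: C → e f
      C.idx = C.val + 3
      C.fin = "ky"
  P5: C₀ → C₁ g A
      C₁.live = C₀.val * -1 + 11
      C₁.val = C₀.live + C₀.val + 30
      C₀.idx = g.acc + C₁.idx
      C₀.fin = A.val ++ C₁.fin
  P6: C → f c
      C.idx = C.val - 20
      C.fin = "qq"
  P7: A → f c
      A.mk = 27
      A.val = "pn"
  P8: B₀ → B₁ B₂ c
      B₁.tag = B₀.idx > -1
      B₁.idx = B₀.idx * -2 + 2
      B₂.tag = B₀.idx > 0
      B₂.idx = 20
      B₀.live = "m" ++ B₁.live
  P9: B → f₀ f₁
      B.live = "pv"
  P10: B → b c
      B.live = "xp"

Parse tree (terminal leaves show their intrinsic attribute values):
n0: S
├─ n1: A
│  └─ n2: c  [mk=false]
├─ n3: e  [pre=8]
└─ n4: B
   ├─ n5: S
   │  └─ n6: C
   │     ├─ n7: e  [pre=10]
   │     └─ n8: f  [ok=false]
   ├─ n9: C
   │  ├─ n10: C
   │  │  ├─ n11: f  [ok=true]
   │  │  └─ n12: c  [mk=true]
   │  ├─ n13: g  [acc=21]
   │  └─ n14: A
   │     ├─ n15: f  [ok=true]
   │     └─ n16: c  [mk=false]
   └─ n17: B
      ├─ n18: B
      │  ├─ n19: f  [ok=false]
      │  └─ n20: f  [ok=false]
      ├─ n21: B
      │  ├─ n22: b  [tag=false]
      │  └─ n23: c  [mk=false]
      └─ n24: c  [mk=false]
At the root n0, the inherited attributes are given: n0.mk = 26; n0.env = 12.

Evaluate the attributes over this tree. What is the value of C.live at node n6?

1. n0.mk = 26  [given at root]
2. n0.env = 12  [given at root]
3. n2.mk = false  [terminal]
4. n1.mk = 16  [16]
5. n1.val = "uw"  ["uw"]
6. n3.pre = 8  [terminal]
7. n4.tag = true  [S.mk > 25]
8. n4.idx = 5  [S.mk * -2 + 57]
9. n5.mk = 15  [B₀.idx * -1 + 20]
10. n5.env = 29  [B₀.idx + 24]
11. n6.live = -5  [S.env - 34]
12. n6.val = 11  [S.mk + S.env - 33]
13. n7.pre = 10  [terminal]
14. n8.ok = false  [terminal]
15. n6.idx = 14  [C.val + 3]
16. n6.fin = "ky"  ["ky"]
17. n5.val = 20  [len(C.fin) + 18]
18. n9.live = -2  [B₀.idx - 7]
19. n9.val = -3  [S.val * -1 + 17]
20. n10.live = 14  [C₀.val * -1 + 11]
21. n10.val = 25  [C₀.live + C₀.val + 30]
22. n11.ok = true  [terminal]
23. n12.mk = true  [terminal]
24. n10.idx = 5  [C.val - 20]
25. n10.fin = "qq"  ["qq"]
26. n13.acc = 21  [terminal]
27. n15.ok = true  [terminal]
28. n16.mk = false  [terminal]
29. n14.mk = 27  [27]
30. n14.val = "pn"  ["pn"]
31. n9.idx = 26  [g.acc + C₁.idx]
32. n9.fin = "pnqq"  [A.val ++ C₁.fin]
33. n17.tag = false  [false]
34. n17.idx = 0  [B₀.idx * 2 - 10]
35. n18.tag = true  [B₀.idx > -1]
36. n18.idx = 2  [B₀.idx * -2 + 2]
37. n19.ok = false  [terminal]
38. n20.ok = false  [terminal]
39. n18.live = "pv"  ["pv"]
40. n21.tag = false  [B₀.idx > 0]
41. n21.idx = 20  [20]
42. n22.tag = false  [terminal]
43. n23.mk = false  [terminal]
44. n21.live = "xp"  ["xp"]
45. n24.mk = false  [terminal]
46. n17.live = "mpv"  ["m" ++ B₁.live]
47. n4.live = "wpnqq"  ["w" ++ C.fin]
48. n0.val = -7  [A.mk * -1 + 9]

-5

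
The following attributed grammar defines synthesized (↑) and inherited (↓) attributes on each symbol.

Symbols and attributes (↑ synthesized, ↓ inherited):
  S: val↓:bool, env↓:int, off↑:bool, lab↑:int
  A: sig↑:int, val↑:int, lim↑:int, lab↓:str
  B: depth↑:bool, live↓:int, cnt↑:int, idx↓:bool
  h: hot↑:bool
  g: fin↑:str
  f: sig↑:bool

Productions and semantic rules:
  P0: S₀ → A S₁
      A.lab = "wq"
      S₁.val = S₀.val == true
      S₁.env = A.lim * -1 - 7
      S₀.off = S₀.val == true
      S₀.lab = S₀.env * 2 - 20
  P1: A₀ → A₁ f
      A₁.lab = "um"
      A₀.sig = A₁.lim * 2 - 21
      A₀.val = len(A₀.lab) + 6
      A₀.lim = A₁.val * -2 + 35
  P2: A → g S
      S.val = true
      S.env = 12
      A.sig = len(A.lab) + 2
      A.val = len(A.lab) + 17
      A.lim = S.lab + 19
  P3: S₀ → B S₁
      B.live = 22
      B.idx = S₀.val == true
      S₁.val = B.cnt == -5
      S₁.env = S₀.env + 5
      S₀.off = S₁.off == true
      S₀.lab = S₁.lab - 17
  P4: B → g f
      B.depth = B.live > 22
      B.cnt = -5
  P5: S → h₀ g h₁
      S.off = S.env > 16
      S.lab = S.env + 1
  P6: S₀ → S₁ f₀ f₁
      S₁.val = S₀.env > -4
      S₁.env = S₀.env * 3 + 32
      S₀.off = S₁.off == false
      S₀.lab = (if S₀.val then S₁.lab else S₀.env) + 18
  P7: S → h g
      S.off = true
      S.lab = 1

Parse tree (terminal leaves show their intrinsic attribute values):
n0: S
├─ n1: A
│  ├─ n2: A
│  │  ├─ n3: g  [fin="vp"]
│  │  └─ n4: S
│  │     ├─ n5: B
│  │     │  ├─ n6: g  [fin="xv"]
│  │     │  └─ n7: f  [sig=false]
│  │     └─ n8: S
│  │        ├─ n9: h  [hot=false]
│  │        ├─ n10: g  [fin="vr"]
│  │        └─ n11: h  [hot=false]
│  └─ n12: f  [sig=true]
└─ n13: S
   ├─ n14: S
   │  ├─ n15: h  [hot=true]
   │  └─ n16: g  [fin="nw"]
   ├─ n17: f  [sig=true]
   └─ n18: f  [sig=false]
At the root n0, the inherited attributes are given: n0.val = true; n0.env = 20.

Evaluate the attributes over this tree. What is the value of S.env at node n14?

20

1. n0.val = true  [given at root]
2. n0.env = 20  [given at root]
3. n1.lab = "wq"  ["wq"]
4. n2.lab = "um"  ["um"]
5. n3.fin = "vp"  [terminal]
6. n4.val = true  [true]
7. n4.env = 12  [12]
8. n5.live = 22  [22]
9. n5.idx = true  [S₀.val == true]
10. n6.fin = "xv"  [terminal]
11. n7.sig = false  [terminal]
12. n5.depth = false  [B.live > 22]
13. n5.cnt = -5  [-5]
14. n8.val = true  [B.cnt == -5]
15. n8.env = 17  [S₀.env + 5]
16. n9.hot = false  [terminal]
17. n10.fin = "vr"  [terminal]
18. n11.hot = false  [terminal]
19. n8.off = true  [S.env > 16]
20. n8.lab = 18  [S.env + 1]
21. n4.off = true  [S₁.off == true]
22. n4.lab = 1  [S₁.lab - 17]
23. n2.sig = 4  [len(A.lab) + 2]
24. n2.val = 19  [len(A.lab) + 17]
25. n2.lim = 20  [S.lab + 19]
26. n12.sig = true  [terminal]
27. n1.sig = 19  [A₁.lim * 2 - 21]
28. n1.val = 8  [len(A₀.lab) + 6]
29. n1.lim = -3  [A₁.val * -2 + 35]
30. n13.val = true  [S₀.val == true]
31. n13.env = -4  [A.lim * -1 - 7]
32. n14.val = false  [S₀.env > -4]
33. n14.env = 20  [S₀.env * 3 + 32]
34. n15.hot = true  [terminal]
35. n16.fin = "nw"  [terminal]
36. n14.off = true  [true]
37. n14.lab = 1  [1]
38. n17.sig = true  [terminal]
39. n18.sig = false  [terminal]
40. n13.off = false  [S₁.off == false]
41. n13.lab = 19  [(if S₀.val then S₁.lab else S₀.env) + 18]
42. n0.off = true  [S₀.val == true]
43. n0.lab = 20  [S₀.env * 2 - 20]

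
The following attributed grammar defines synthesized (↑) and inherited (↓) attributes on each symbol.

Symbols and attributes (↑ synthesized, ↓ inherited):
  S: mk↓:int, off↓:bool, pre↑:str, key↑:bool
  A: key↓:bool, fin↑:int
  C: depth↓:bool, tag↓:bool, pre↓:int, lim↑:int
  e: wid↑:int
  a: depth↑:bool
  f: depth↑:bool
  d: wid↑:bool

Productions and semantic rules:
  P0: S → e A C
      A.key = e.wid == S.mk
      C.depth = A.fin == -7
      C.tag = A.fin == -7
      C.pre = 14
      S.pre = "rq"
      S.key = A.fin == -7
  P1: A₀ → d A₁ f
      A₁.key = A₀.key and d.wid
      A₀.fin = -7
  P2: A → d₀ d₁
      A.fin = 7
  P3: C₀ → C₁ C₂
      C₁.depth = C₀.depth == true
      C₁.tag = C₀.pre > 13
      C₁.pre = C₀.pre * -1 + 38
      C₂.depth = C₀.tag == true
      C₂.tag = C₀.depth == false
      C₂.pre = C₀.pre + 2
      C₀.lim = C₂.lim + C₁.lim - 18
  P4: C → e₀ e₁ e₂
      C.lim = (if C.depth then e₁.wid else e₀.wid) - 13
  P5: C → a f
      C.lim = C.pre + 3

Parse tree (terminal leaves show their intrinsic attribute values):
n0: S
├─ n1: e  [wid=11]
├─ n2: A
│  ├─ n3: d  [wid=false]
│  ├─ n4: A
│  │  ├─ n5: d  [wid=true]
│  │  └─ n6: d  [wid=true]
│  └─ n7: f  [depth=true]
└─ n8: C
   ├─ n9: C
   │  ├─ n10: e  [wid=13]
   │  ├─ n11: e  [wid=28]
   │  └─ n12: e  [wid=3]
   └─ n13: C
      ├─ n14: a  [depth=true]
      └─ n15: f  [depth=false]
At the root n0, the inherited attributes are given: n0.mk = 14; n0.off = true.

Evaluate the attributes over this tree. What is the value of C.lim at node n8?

16

1. n0.mk = 14  [given at root]
2. n0.off = true  [given at root]
3. n1.wid = 11  [terminal]
4. n2.key = false  [e.wid == S.mk]
5. n3.wid = false  [terminal]
6. n4.key = false  [A₀.key and d.wid]
7. n5.wid = true  [terminal]
8. n6.wid = true  [terminal]
9. n4.fin = 7  [7]
10. n7.depth = true  [terminal]
11. n2.fin = -7  [-7]
12. n8.depth = true  [A.fin == -7]
13. n8.tag = true  [A.fin == -7]
14. n8.pre = 14  [14]
15. n9.depth = true  [C₀.depth == true]
16. n9.tag = true  [C₀.pre > 13]
17. n9.pre = 24  [C₀.pre * -1 + 38]
18. n10.wid = 13  [terminal]
19. n11.wid = 28  [terminal]
20. n12.wid = 3  [terminal]
21. n9.lim = 15  [(if C.depth then e₁.wid else e₀.wid) - 13]
22. n13.depth = true  [C₀.tag == true]
23. n13.tag = false  [C₀.depth == false]
24. n13.pre = 16  [C₀.pre + 2]
25. n14.depth = true  [terminal]
26. n15.depth = false  [terminal]
27. n13.lim = 19  [C.pre + 3]
28. n8.lim = 16  [C₂.lim + C₁.lim - 18]
29. n0.pre = "rq"  ["rq"]
30. n0.key = true  [A.fin == -7]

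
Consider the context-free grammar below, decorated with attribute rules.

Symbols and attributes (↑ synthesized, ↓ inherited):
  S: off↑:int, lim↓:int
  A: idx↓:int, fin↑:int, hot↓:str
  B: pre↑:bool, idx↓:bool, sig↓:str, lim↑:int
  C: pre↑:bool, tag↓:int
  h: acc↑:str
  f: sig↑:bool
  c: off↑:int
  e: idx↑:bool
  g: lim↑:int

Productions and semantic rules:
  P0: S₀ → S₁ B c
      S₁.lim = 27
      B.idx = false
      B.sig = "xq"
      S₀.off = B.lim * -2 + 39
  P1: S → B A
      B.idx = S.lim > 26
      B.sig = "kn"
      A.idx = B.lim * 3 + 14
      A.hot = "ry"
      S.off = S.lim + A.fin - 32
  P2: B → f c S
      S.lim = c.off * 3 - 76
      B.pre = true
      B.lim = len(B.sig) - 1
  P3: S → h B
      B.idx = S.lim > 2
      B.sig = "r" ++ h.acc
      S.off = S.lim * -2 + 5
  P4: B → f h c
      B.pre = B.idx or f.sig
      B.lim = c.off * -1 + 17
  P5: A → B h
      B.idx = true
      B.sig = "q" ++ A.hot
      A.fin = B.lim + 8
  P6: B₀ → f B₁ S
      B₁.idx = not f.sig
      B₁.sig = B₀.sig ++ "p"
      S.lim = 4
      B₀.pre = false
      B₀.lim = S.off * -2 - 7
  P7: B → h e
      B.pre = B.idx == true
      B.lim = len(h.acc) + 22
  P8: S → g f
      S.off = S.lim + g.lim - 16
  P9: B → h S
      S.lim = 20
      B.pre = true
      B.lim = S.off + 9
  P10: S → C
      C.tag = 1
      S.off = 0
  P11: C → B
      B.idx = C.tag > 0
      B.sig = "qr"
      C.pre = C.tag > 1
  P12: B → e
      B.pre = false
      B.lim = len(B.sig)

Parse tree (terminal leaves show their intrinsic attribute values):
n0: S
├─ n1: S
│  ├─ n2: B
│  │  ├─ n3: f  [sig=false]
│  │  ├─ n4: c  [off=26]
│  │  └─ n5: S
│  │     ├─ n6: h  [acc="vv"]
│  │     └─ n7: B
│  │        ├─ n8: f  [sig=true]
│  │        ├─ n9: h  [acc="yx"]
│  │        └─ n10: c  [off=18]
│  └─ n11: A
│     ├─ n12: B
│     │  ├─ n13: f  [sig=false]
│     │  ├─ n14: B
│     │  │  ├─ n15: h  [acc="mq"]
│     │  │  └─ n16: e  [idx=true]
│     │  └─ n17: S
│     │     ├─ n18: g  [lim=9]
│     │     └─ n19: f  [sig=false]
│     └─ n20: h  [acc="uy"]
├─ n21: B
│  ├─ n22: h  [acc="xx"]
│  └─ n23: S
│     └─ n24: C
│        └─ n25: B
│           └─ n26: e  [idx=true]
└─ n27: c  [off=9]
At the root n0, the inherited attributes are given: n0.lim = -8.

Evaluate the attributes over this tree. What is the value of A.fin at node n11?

1. n0.lim = -8  [given at root]
2. n1.lim = 27  [27]
3. n2.idx = true  [S.lim > 26]
4. n2.sig = "kn"  ["kn"]
5. n3.sig = false  [terminal]
6. n4.off = 26  [terminal]
7. n5.lim = 2  [c.off * 3 - 76]
8. n6.acc = "vv"  [terminal]
9. n7.idx = false  [S.lim > 2]
10. n7.sig = "rvv"  ["r" ++ h.acc]
11. n8.sig = true  [terminal]
12. n9.acc = "yx"  [terminal]
13. n10.off = 18  [terminal]
14. n7.pre = true  [B.idx or f.sig]
15. n7.lim = -1  [c.off * -1 + 17]
16. n5.off = 1  [S.lim * -2 + 5]
17. n2.pre = true  [true]
18. n2.lim = 1  [len(B.sig) - 1]
19. n11.idx = 17  [B.lim * 3 + 14]
20. n11.hot = "ry"  ["ry"]
21. n12.idx = true  [true]
22. n12.sig = "qry"  ["q" ++ A.hot]
23. n13.sig = false  [terminal]
24. n14.idx = true  [not f.sig]
25. n14.sig = "qryp"  [B₀.sig ++ "p"]
26. n15.acc = "mq"  [terminal]
27. n16.idx = true  [terminal]
28. n14.pre = true  [B.idx == true]
29. n14.lim = 24  [len(h.acc) + 22]
30. n17.lim = 4  [4]
31. n18.lim = 9  [terminal]
32. n19.sig = false  [terminal]
33. n17.off = -3  [S.lim + g.lim - 16]
34. n12.pre = false  [false]
35. n12.lim = -1  [S.off * -2 - 7]
36. n20.acc = "uy"  [terminal]
37. n11.fin = 7  [B.lim + 8]
38. n1.off = 2  [S.lim + A.fin - 32]
39. n21.idx = false  [false]
40. n21.sig = "xq"  ["xq"]
41. n22.acc = "xx"  [terminal]
42. n23.lim = 20  [20]
43. n24.tag = 1  [1]
44. n25.idx = true  [C.tag > 0]
45. n25.sig = "qr"  ["qr"]
46. n26.idx = true  [terminal]
47. n25.pre = false  [false]
48. n25.lim = 2  [len(B.sig)]
49. n24.pre = false  [C.tag > 1]
50. n23.off = 0  [0]
51. n21.pre = true  [true]
52. n21.lim = 9  [S.off + 9]
53. n27.off = 9  [terminal]
54. n0.off = 21  [B.lim * -2 + 39]

7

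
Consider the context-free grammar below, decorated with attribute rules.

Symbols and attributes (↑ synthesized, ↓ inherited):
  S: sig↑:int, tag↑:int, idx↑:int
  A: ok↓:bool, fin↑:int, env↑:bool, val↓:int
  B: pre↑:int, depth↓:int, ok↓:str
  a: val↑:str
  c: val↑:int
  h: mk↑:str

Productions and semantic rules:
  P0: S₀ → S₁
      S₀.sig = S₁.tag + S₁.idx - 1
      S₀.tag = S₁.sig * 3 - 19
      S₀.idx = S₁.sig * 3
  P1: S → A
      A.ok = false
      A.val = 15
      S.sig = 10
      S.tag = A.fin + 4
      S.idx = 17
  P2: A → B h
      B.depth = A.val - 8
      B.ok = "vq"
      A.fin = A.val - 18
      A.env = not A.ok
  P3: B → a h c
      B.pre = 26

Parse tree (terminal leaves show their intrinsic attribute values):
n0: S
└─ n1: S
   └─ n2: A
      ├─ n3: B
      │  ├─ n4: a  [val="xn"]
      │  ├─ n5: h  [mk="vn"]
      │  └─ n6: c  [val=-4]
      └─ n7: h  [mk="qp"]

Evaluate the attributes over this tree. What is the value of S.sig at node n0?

1. n2.ok = false  [false]
2. n2.val = 15  [15]
3. n3.depth = 7  [A.val - 8]
4. n3.ok = "vq"  ["vq"]
5. n4.val = "xn"  [terminal]
6. n5.mk = "vn"  [terminal]
7. n6.val = -4  [terminal]
8. n3.pre = 26  [26]
9. n7.mk = "qp"  [terminal]
10. n2.fin = -3  [A.val - 18]
11. n2.env = true  [not A.ok]
12. n1.sig = 10  [10]
13. n1.tag = 1  [A.fin + 4]
14. n1.idx = 17  [17]
15. n0.sig = 17  [S₁.tag + S₁.idx - 1]
16. n0.tag = 11  [S₁.sig * 3 - 19]
17. n0.idx = 30  [S₁.sig * 3]

17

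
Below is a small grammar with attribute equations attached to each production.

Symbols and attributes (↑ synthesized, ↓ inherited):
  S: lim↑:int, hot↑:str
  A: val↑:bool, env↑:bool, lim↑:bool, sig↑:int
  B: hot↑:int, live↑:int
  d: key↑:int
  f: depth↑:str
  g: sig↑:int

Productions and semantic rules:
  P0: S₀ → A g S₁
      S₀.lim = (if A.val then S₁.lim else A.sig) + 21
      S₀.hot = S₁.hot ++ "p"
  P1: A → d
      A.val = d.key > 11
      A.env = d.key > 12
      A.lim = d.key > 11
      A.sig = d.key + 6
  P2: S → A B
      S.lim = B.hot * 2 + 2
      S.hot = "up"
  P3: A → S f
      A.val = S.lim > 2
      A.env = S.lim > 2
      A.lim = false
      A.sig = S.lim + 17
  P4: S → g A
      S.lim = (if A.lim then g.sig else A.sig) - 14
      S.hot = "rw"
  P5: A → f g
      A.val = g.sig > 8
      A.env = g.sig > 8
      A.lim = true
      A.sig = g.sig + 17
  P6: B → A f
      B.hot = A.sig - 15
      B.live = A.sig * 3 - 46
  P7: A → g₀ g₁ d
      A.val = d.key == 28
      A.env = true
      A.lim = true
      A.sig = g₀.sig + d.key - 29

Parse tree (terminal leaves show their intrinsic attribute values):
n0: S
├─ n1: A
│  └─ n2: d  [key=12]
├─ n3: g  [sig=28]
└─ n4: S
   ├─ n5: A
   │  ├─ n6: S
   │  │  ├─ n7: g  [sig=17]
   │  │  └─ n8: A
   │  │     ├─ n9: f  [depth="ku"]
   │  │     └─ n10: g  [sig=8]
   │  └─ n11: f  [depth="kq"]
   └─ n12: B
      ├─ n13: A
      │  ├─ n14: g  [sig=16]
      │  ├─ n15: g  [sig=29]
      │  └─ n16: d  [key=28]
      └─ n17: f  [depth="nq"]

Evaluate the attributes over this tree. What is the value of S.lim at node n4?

2

1. n2.key = 12  [terminal]
2. n1.val = true  [d.key > 11]
3. n1.env = false  [d.key > 12]
4. n1.lim = true  [d.key > 11]
5. n1.sig = 18  [d.key + 6]
6. n3.sig = 28  [terminal]
7. n7.sig = 17  [terminal]
8. n9.depth = "ku"  [terminal]
9. n10.sig = 8  [terminal]
10. n8.val = false  [g.sig > 8]
11. n8.env = false  [g.sig > 8]
12. n8.lim = true  [true]
13. n8.sig = 25  [g.sig + 17]
14. n6.lim = 3  [(if A.lim then g.sig else A.sig) - 14]
15. n6.hot = "rw"  ["rw"]
16. n11.depth = "kq"  [terminal]
17. n5.val = true  [S.lim > 2]
18. n5.env = true  [S.lim > 2]
19. n5.lim = false  [false]
20. n5.sig = 20  [S.lim + 17]
21. n14.sig = 16  [terminal]
22. n15.sig = 29  [terminal]
23. n16.key = 28  [terminal]
24. n13.val = true  [d.key == 28]
25. n13.env = true  [true]
26. n13.lim = true  [true]
27. n13.sig = 15  [g₀.sig + d.key - 29]
28. n17.depth = "nq"  [terminal]
29. n12.hot = 0  [A.sig - 15]
30. n12.live = -1  [A.sig * 3 - 46]
31. n4.lim = 2  [B.hot * 2 + 2]
32. n4.hot = "up"  ["up"]
33. n0.lim = 23  [(if A.val then S₁.lim else A.sig) + 21]
34. n0.hot = "upp"  [S₁.hot ++ "p"]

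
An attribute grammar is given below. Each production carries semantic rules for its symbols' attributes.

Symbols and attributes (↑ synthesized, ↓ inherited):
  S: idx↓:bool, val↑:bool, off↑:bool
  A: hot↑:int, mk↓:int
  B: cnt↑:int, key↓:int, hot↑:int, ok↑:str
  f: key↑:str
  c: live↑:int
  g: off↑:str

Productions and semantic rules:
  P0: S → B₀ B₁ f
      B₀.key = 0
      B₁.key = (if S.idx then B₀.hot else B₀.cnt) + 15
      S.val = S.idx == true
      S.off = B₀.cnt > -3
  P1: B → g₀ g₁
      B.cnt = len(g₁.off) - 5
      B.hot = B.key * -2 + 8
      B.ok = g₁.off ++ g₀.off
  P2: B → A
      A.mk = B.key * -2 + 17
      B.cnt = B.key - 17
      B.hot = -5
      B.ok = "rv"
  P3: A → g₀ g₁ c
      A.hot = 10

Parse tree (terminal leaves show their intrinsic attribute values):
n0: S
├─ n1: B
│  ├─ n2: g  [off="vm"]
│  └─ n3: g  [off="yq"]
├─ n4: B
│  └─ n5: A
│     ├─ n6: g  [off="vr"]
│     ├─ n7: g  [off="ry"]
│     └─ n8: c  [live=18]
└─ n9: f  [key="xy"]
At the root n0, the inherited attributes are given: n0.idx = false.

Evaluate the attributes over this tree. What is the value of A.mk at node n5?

1. n0.idx = false  [given at root]
2. n1.key = 0  [0]
3. n2.off = "vm"  [terminal]
4. n3.off = "yq"  [terminal]
5. n1.cnt = -3  [len(g₁.off) - 5]
6. n1.hot = 8  [B.key * -2 + 8]
7. n1.ok = "yqvm"  [g₁.off ++ g₀.off]
8. n4.key = 12  [(if S.idx then B₀.hot else B₀.cnt) + 15]
9. n5.mk = -7  [B.key * -2 + 17]
10. n6.off = "vr"  [terminal]
11. n7.off = "ry"  [terminal]
12. n8.live = 18  [terminal]
13. n5.hot = 10  [10]
14. n4.cnt = -5  [B.key - 17]
15. n4.hot = -5  [-5]
16. n4.ok = "rv"  ["rv"]
17. n9.key = "xy"  [terminal]
18. n0.val = false  [S.idx == true]
19. n0.off = false  [B₀.cnt > -3]

-7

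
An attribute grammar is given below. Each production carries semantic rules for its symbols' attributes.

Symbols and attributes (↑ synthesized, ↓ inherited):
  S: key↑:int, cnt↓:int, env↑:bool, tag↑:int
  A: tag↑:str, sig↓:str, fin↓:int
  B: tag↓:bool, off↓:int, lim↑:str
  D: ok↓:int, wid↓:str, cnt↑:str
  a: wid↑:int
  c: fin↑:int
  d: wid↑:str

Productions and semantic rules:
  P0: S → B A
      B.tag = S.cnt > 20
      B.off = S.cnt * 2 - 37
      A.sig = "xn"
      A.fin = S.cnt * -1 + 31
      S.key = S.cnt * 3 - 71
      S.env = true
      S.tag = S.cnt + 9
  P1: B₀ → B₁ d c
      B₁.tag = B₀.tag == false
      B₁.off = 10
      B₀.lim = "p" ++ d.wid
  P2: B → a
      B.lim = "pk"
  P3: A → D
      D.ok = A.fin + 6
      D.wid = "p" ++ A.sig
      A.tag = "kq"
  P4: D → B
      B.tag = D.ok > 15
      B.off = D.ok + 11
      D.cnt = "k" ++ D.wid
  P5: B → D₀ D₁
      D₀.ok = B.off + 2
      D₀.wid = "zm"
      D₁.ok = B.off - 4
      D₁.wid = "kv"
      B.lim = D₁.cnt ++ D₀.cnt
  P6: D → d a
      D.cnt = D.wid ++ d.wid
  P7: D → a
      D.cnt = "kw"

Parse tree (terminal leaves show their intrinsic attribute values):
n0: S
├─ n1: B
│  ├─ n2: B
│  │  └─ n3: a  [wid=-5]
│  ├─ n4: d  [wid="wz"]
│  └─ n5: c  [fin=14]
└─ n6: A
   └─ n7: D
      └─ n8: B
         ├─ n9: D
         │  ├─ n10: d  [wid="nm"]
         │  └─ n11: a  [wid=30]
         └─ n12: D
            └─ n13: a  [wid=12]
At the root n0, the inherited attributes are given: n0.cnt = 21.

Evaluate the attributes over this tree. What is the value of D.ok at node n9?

29

1. n0.cnt = 21  [given at root]
2. n1.tag = true  [S.cnt > 20]
3. n1.off = 5  [S.cnt * 2 - 37]
4. n2.tag = false  [B₀.tag == false]
5. n2.off = 10  [10]
6. n3.wid = -5  [terminal]
7. n2.lim = "pk"  ["pk"]
8. n4.wid = "wz"  [terminal]
9. n5.fin = 14  [terminal]
10. n1.lim = "pwz"  ["p" ++ d.wid]
11. n6.sig = "xn"  ["xn"]
12. n6.fin = 10  [S.cnt * -1 + 31]
13. n7.ok = 16  [A.fin + 6]
14. n7.wid = "pxn"  ["p" ++ A.sig]
15. n8.tag = true  [D.ok > 15]
16. n8.off = 27  [D.ok + 11]
17. n9.ok = 29  [B.off + 2]
18. n9.wid = "zm"  ["zm"]
19. n10.wid = "nm"  [terminal]
20. n11.wid = 30  [terminal]
21. n9.cnt = "zmnm"  [D.wid ++ d.wid]
22. n12.ok = 23  [B.off - 4]
23. n12.wid = "kv"  ["kv"]
24. n13.wid = 12  [terminal]
25. n12.cnt = "kw"  ["kw"]
26. n8.lim = "kwzmnm"  [D₁.cnt ++ D₀.cnt]
27. n7.cnt = "kpxn"  ["k" ++ D.wid]
28. n6.tag = "kq"  ["kq"]
29. n0.key = -8  [S.cnt * 3 - 71]
30. n0.env = true  [true]
31. n0.tag = 30  [S.cnt + 9]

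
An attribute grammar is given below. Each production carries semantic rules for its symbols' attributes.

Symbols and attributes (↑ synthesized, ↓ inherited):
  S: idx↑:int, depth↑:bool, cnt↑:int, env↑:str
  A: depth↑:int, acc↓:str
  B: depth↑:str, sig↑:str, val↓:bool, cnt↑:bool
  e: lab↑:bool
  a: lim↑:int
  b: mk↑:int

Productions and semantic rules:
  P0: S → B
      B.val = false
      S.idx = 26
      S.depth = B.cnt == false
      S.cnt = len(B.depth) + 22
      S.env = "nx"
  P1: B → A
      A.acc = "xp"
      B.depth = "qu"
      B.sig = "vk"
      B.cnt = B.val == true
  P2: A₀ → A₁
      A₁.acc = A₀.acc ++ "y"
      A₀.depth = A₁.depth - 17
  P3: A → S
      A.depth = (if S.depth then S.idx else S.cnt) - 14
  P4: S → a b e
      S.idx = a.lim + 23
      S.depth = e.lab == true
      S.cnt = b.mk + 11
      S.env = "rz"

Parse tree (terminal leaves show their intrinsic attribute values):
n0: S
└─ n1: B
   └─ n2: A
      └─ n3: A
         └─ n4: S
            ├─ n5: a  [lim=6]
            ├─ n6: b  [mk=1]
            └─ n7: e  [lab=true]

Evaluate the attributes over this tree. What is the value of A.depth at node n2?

-2

1. n1.val = false  [false]
2. n2.acc = "xp"  ["xp"]
3. n3.acc = "xpy"  [A₀.acc ++ "y"]
4. n5.lim = 6  [terminal]
5. n6.mk = 1  [terminal]
6. n7.lab = true  [terminal]
7. n4.idx = 29  [a.lim + 23]
8. n4.depth = true  [e.lab == true]
9. n4.cnt = 12  [b.mk + 11]
10. n4.env = "rz"  ["rz"]
11. n3.depth = 15  [(if S.depth then S.idx else S.cnt) - 14]
12. n2.depth = -2  [A₁.depth - 17]
13. n1.depth = "qu"  ["qu"]
14. n1.sig = "vk"  ["vk"]
15. n1.cnt = false  [B.val == true]
16. n0.idx = 26  [26]
17. n0.depth = true  [B.cnt == false]
18. n0.cnt = 24  [len(B.depth) + 22]
19. n0.env = "nx"  ["nx"]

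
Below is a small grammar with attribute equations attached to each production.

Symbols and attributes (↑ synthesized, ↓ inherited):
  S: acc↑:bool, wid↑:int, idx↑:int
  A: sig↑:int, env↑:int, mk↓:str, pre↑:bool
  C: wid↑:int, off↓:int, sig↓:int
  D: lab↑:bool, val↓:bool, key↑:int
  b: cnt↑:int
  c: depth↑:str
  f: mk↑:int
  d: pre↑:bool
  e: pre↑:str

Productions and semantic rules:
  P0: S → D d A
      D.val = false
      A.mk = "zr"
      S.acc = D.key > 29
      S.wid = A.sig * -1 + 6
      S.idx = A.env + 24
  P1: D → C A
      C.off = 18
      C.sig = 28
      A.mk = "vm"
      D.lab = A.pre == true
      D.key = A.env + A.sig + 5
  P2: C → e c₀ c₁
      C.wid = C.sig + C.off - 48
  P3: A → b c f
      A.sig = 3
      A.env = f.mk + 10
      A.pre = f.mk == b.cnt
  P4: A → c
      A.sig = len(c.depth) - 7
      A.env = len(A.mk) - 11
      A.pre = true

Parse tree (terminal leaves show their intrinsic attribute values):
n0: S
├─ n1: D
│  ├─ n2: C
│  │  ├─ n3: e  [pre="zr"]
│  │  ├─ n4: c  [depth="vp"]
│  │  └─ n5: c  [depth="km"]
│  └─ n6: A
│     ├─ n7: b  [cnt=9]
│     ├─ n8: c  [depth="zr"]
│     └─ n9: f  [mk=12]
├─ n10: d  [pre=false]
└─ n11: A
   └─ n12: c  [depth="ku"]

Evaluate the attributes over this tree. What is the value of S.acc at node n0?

1. n1.val = false  [false]
2. n2.off = 18  [18]
3. n2.sig = 28  [28]
4. n3.pre = "zr"  [terminal]
5. n4.depth = "vp"  [terminal]
6. n5.depth = "km"  [terminal]
7. n2.wid = -2  [C.sig + C.off - 48]
8. n6.mk = "vm"  ["vm"]
9. n7.cnt = 9  [terminal]
10. n8.depth = "zr"  [terminal]
11. n9.mk = 12  [terminal]
12. n6.sig = 3  [3]
13. n6.env = 22  [f.mk + 10]
14. n6.pre = false  [f.mk == b.cnt]
15. n1.lab = false  [A.pre == true]
16. n1.key = 30  [A.env + A.sig + 5]
17. n10.pre = false  [terminal]
18. n11.mk = "zr"  ["zr"]
19. n12.depth = "ku"  [terminal]
20. n11.sig = -5  [len(c.depth) - 7]
21. n11.env = -9  [len(A.mk) - 11]
22. n11.pre = true  [true]
23. n0.acc = true  [D.key > 29]
24. n0.wid = 11  [A.sig * -1 + 6]
25. n0.idx = 15  [A.env + 24]

true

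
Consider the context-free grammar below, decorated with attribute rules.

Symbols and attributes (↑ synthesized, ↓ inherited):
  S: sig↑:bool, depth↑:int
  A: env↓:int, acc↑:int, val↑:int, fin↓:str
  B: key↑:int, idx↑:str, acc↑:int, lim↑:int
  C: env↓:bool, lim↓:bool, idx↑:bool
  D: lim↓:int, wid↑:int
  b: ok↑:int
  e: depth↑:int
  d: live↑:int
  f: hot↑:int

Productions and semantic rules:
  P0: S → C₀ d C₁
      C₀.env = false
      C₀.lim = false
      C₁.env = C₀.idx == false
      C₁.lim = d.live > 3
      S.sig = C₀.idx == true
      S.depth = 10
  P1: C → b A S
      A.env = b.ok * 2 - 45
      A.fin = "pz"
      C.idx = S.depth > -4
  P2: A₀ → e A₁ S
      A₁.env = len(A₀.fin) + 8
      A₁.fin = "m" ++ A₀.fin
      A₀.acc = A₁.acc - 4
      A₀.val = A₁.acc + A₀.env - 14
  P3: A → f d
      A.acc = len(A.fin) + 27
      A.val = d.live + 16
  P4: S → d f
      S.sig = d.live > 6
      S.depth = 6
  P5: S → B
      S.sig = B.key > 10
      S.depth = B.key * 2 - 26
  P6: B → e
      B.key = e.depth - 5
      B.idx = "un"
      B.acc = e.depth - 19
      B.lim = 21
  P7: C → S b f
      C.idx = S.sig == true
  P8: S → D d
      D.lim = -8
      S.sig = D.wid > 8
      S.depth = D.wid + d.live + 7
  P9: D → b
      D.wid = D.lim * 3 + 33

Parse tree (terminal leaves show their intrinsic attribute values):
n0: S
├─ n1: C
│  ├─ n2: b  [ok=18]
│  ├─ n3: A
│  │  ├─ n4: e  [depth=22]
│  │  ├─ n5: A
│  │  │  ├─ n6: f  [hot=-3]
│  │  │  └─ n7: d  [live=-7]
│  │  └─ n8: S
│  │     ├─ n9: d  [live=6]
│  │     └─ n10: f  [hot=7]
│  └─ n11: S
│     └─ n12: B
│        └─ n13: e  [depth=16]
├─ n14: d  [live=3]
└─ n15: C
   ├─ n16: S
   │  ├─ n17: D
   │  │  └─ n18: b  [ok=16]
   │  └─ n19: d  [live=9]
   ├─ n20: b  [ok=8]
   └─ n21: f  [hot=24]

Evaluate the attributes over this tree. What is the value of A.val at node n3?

7

1. n1.env = false  [false]
2. n1.lim = false  [false]
3. n2.ok = 18  [terminal]
4. n3.env = -9  [b.ok * 2 - 45]
5. n3.fin = "pz"  ["pz"]
6. n4.depth = 22  [terminal]
7. n5.env = 10  [len(A₀.fin) + 8]
8. n5.fin = "mpz"  ["m" ++ A₀.fin]
9. n6.hot = -3  [terminal]
10. n7.live = -7  [terminal]
11. n5.acc = 30  [len(A.fin) + 27]
12. n5.val = 9  [d.live + 16]
13. n9.live = 6  [terminal]
14. n10.hot = 7  [terminal]
15. n8.sig = false  [d.live > 6]
16. n8.depth = 6  [6]
17. n3.acc = 26  [A₁.acc - 4]
18. n3.val = 7  [A₁.acc + A₀.env - 14]
19. n13.depth = 16  [terminal]
20. n12.key = 11  [e.depth - 5]
21. n12.idx = "un"  ["un"]
22. n12.acc = -3  [e.depth - 19]
23. n12.lim = 21  [21]
24. n11.sig = true  [B.key > 10]
25. n11.depth = -4  [B.key * 2 - 26]
26. n1.idx = false  [S.depth > -4]
27. n14.live = 3  [terminal]
28. n15.env = true  [C₀.idx == false]
29. n15.lim = false  [d.live > 3]
30. n17.lim = -8  [-8]
31. n18.ok = 16  [terminal]
32. n17.wid = 9  [D.lim * 3 + 33]
33. n19.live = 9  [terminal]
34. n16.sig = true  [D.wid > 8]
35. n16.depth = 25  [D.wid + d.live + 7]
36. n20.ok = 8  [terminal]
37. n21.hot = 24  [terminal]
38. n15.idx = true  [S.sig == true]
39. n0.sig = false  [C₀.idx == true]
40. n0.depth = 10  [10]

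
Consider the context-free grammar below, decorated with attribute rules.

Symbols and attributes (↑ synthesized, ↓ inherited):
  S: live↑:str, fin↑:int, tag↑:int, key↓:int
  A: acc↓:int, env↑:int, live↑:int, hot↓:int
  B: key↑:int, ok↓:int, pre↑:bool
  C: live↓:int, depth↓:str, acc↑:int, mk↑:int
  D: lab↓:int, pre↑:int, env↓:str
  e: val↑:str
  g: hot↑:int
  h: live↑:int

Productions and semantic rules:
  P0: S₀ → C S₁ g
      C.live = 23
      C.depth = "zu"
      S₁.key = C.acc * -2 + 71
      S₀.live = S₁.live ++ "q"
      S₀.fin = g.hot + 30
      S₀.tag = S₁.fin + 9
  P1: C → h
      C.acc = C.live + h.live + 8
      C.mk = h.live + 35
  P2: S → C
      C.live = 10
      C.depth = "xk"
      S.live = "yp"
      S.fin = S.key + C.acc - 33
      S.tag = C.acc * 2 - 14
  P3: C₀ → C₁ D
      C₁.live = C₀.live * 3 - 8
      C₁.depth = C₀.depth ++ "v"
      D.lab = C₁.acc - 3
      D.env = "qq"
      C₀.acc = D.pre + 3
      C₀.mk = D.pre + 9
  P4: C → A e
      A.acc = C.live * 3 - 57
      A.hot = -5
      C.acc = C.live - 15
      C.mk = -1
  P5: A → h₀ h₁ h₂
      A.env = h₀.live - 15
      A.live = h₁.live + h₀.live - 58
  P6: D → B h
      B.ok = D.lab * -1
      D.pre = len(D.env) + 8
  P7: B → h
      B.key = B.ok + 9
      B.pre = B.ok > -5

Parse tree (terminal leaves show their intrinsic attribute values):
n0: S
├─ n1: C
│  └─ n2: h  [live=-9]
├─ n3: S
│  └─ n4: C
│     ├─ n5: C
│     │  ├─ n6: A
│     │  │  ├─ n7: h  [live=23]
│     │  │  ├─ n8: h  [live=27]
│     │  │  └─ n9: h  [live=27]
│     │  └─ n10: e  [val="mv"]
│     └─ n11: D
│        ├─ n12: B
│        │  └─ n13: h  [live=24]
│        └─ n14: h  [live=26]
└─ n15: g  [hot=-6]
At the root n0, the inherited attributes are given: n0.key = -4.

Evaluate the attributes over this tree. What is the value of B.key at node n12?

5

1. n0.key = -4  [given at root]
2. n1.live = 23  [23]
3. n1.depth = "zu"  ["zu"]
4. n2.live = -9  [terminal]
5. n1.acc = 22  [C.live + h.live + 8]
6. n1.mk = 26  [h.live + 35]
7. n3.key = 27  [C.acc * -2 + 71]
8. n4.live = 10  [10]
9. n4.depth = "xk"  ["xk"]
10. n5.live = 22  [C₀.live * 3 - 8]
11. n5.depth = "xkv"  [C₀.depth ++ "v"]
12. n6.acc = 9  [C.live * 3 - 57]
13. n6.hot = -5  [-5]
14. n7.live = 23  [terminal]
15. n8.live = 27  [terminal]
16. n9.live = 27  [terminal]
17. n6.env = 8  [h₀.live - 15]
18. n6.live = -8  [h₁.live + h₀.live - 58]
19. n10.val = "mv"  [terminal]
20. n5.acc = 7  [C.live - 15]
21. n5.mk = -1  [-1]
22. n11.lab = 4  [C₁.acc - 3]
23. n11.env = "qq"  ["qq"]
24. n12.ok = -4  [D.lab * -1]
25. n13.live = 24  [terminal]
26. n12.key = 5  [B.ok + 9]
27. n12.pre = true  [B.ok > -5]
28. n14.live = 26  [terminal]
29. n11.pre = 10  [len(D.env) + 8]
30. n4.acc = 13  [D.pre + 3]
31. n4.mk = 19  [D.pre + 9]
32. n3.live = "yp"  ["yp"]
33. n3.fin = 7  [S.key + C.acc - 33]
34. n3.tag = 12  [C.acc * 2 - 14]
35. n15.hot = -6  [terminal]
36. n0.live = "ypq"  [S₁.live ++ "q"]
37. n0.fin = 24  [g.hot + 30]
38. n0.tag = 16  [S₁.fin + 9]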